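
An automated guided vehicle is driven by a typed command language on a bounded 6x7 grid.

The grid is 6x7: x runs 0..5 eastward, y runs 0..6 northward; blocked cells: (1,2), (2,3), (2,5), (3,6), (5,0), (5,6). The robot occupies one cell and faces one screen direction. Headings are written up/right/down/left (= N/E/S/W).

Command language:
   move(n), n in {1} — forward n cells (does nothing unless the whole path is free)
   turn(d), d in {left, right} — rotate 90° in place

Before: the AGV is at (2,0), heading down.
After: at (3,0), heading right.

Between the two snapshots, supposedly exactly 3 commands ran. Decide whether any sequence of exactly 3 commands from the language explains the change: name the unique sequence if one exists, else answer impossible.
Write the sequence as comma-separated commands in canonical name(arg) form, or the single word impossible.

move(1), turn(left), move(1)

key: cell and facing (now E) both changed — the 3 commands mix motion and turning
initial: at (2,0), heading down
step 1 (move(1)): at (2,0), heading down
step 2 (turn(left)): at (2,0), heading right
step 3 (move(1)): at (3,0), heading right
no other 3-command option fits: unique.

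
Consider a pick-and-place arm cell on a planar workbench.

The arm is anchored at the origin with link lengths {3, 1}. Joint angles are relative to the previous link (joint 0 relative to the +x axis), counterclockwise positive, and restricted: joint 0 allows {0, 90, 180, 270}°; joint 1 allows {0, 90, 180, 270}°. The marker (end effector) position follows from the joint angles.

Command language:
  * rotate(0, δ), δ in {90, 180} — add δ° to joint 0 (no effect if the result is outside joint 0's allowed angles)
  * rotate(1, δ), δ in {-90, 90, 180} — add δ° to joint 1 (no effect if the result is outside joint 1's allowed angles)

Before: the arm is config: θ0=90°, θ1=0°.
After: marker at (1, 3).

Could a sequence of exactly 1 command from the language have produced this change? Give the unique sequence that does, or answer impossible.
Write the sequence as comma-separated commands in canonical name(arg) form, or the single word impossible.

rotate(1, -90)

start: config: θ0=90°, θ1=0°
[1] after rotate(1, -90): config: θ0=90°, θ1=270°
all 5 alternatives checked — unique.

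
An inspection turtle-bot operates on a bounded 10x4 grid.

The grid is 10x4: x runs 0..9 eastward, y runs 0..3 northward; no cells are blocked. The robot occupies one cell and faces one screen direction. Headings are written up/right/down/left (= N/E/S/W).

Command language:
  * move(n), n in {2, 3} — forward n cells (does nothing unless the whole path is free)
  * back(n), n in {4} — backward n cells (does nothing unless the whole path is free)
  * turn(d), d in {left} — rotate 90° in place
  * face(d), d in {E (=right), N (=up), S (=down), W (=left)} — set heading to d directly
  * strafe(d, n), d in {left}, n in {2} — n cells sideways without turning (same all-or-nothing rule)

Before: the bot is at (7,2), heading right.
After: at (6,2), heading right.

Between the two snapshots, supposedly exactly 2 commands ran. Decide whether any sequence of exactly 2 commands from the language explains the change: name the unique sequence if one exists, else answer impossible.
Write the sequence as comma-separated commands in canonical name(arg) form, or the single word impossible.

back(4), move(3)

key: running move(3) before back(4) would end elsewhere — order is forced
initial: at (7,2), heading right
[1] after back(4): at (3,2), heading right
[2] after move(3): at (6,2), heading right
no other 2-command option fits: unique.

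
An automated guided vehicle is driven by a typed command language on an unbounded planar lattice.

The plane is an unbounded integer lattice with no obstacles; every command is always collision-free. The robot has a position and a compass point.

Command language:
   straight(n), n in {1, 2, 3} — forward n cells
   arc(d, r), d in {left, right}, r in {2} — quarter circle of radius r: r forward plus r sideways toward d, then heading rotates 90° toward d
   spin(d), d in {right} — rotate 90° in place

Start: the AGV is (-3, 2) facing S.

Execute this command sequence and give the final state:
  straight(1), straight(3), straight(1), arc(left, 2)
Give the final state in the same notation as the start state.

(-1, -5) facing E

start: (-3, 2) facing S
step 1 (straight(1)): (-3, 1) facing S
step 2 (straight(3)): (-3, -2) facing S
step 3 (straight(1)): (-3, -3) facing S
step 4 (arc(left, 2)): (-1, -5) facing E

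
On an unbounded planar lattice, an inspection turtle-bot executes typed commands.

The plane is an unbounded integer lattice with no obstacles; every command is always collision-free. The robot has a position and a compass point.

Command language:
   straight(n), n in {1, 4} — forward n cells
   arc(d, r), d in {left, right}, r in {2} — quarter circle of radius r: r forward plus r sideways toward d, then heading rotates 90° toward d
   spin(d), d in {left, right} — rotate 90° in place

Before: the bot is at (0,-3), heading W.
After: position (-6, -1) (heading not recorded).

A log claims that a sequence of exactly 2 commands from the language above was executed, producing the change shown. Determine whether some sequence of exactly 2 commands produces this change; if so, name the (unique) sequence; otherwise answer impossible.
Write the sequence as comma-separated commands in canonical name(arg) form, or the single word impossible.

straight(4), arc(right, 2)

key: running arc(right, 2) before straight(4) would end elsewhere — order is forced
begin: at (0,-3), heading W
1. straight(4) → at (-4,-3), heading W
2. arc(right, 2) → at (-6,-1), heading N
all 36 alternatives checked — unique.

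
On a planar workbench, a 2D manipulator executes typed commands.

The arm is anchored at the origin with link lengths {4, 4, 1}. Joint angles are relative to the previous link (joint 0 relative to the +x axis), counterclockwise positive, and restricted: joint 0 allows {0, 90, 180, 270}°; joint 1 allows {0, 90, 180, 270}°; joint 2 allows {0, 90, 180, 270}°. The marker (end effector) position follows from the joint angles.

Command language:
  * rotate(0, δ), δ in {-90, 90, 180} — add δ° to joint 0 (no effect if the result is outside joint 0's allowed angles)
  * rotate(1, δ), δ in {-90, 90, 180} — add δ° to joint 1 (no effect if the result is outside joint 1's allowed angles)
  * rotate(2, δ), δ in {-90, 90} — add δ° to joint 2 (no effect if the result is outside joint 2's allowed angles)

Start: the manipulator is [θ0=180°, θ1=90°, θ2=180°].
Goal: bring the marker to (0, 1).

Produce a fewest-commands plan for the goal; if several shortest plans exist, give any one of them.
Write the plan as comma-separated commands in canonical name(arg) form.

rotate(2, -90), rotate(1, 90)

t0: [θ0=180°, θ1=90°, θ2=180°]
t=1 rotate(2, -90) ⇒ [θ0=180°, θ1=90°, θ2=90°]
t=2 rotate(1, 90) ⇒ [θ0=180°, θ1=180°, θ2=90°]
minimal: 2 command(s), checked below 2.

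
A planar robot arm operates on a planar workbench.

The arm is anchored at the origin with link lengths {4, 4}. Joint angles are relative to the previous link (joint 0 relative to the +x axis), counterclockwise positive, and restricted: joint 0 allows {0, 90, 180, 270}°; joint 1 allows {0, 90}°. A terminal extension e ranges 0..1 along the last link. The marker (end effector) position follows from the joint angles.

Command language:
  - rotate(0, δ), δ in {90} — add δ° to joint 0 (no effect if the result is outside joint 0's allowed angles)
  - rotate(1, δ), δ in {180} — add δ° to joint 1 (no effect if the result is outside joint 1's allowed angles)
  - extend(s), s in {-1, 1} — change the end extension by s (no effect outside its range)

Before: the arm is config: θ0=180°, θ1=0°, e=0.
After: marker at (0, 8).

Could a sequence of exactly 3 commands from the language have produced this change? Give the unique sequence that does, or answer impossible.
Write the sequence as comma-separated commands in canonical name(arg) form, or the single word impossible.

rotate(0, 90), rotate(0, 90), rotate(0, 90)

begin: config: θ0=180°, θ1=0°, e=0
[1] after rotate(0, 90): config: θ0=270°, θ1=0°, e=0
[2] after rotate(0, 90): config: θ0=0°, θ1=0°, e=0
[3] after rotate(0, 90): config: θ0=90°, θ1=0°, e=0
no rival 3-sequence matches.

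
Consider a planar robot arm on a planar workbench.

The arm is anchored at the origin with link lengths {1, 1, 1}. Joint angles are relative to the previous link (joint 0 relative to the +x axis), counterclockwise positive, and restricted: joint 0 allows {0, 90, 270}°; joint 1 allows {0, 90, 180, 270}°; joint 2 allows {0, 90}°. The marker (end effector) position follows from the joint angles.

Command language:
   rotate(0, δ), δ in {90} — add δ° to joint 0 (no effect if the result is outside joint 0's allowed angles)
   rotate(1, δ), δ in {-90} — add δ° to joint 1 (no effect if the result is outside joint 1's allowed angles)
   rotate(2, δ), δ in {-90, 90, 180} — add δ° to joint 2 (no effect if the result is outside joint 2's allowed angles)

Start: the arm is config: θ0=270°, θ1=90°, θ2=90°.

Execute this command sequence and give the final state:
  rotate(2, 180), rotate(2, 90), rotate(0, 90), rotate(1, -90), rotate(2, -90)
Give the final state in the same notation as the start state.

config: θ0=0°, θ1=0°, θ2=0°

initial: config: θ0=270°, θ1=90°, θ2=90°
t=1 rotate(2, 180) ⇒ config: θ0=270°, θ1=90°, θ2=90°
t=2 rotate(2, 90) ⇒ config: θ0=270°, θ1=90°, θ2=90°
t=3 rotate(0, 90) ⇒ config: θ0=0°, θ1=90°, θ2=90°
t=4 rotate(1, -90) ⇒ config: θ0=0°, θ1=0°, θ2=90°
t=5 rotate(2, -90) ⇒ config: θ0=0°, θ1=0°, θ2=0°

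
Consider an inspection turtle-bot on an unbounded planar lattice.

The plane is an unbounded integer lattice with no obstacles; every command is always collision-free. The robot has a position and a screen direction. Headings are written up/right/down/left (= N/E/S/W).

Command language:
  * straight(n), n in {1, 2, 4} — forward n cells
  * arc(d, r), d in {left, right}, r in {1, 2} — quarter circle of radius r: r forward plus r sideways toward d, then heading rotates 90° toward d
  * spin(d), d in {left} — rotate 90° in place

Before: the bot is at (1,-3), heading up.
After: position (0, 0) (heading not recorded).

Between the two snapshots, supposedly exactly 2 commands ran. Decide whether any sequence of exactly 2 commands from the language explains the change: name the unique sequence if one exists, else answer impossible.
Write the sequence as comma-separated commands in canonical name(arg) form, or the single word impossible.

straight(2), arc(left, 1)

key: order matters: swapping straight(2) and arc(left, 1) lands elsewhere
t0: at (1,-3), heading up
t=1 straight(2) ⇒ at (1,-1), heading up
t=2 arc(left, 1) ⇒ at (0,0), heading left
no rival 2-sequence matches.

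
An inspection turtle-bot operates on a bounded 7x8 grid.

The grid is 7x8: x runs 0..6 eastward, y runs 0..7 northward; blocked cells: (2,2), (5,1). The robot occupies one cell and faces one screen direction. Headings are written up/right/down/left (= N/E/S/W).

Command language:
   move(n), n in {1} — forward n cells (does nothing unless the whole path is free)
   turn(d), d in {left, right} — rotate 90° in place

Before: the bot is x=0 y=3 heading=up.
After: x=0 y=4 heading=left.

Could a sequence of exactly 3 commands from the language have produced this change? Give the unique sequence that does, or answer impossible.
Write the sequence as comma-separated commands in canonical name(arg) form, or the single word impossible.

move(1), turn(left), move(1)

key: cell and facing (now W) both changed — the 3 commands mix motion and turning
begin: x=0 y=3 heading=up
step 1 (move(1)): x=0 y=4 heading=up
step 2 (turn(left)): x=0 y=4 heading=left
step 3 (move(1)): x=0 y=4 heading=left
uniquely the one of 27 3-step routes that fits.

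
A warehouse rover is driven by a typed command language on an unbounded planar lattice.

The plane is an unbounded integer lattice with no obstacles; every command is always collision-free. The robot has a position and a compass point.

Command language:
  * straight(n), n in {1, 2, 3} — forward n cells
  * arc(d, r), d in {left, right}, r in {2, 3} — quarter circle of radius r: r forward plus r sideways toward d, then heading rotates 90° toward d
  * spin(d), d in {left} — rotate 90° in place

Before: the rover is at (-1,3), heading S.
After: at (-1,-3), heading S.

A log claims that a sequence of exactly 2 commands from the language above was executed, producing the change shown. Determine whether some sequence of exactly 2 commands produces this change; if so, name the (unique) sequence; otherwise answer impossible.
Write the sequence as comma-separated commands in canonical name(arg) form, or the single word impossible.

straight(3), straight(3)

key: heading stays S — no command in the sequence turns
begin: at (-1,3), heading S
t=1 straight(3) ⇒ at (-1,0), heading S
t=2 straight(3) ⇒ at (-1,-3), heading S
all 64 alternatives checked — unique.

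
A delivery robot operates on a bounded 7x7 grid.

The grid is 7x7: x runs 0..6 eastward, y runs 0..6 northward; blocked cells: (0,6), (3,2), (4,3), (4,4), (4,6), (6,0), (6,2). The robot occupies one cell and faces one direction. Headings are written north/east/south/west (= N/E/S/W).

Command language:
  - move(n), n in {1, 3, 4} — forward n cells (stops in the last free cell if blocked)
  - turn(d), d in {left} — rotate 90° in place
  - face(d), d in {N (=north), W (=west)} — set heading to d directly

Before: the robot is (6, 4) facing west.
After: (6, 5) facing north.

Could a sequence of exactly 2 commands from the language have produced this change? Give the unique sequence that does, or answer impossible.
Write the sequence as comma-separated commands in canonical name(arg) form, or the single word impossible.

face(N), move(1)

key: position moved to (6,5) AND the heading swung to N — translation plus rotation needed
t0: (6, 4) facing west
[1] after face(N): (6, 4) facing north
[2] after move(1): (6, 5) facing north
all 36 alternatives checked — unique.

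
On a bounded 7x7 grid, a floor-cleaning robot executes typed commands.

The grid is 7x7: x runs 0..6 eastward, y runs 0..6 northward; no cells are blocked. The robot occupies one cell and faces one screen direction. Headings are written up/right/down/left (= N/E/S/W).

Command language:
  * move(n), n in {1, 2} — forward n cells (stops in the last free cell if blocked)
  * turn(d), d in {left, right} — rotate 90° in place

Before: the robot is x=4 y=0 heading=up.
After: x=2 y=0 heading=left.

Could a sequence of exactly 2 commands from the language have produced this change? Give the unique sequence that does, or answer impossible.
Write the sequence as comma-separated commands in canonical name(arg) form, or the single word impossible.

key: position moved to (2,0) AND the heading swung to W — translation plus rotation needed
begin: x=4 y=0 heading=up
t=1 turn(left) ⇒ x=4 y=0 heading=left
t=2 move(2) ⇒ x=2 y=0 heading=left
no other 2-command option fits: unique.

turn(left), move(2)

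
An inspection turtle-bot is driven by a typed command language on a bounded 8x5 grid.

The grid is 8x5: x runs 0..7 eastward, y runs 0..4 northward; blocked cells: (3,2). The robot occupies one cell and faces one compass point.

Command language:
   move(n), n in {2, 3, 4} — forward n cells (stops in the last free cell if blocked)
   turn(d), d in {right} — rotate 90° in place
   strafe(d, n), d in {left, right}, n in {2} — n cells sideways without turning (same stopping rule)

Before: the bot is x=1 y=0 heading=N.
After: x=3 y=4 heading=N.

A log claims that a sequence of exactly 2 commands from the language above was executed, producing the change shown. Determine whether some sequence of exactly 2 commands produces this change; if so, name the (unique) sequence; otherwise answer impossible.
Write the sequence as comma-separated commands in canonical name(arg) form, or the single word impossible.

key: heading stays N — no command in the sequence turns
initial: x=1 y=0 heading=N
t=1 move(4) ⇒ x=1 y=4 heading=N
t=2 strafe(right, 2) ⇒ x=3 y=4 heading=N
no rival 2-sequence matches.

move(4), strafe(right, 2)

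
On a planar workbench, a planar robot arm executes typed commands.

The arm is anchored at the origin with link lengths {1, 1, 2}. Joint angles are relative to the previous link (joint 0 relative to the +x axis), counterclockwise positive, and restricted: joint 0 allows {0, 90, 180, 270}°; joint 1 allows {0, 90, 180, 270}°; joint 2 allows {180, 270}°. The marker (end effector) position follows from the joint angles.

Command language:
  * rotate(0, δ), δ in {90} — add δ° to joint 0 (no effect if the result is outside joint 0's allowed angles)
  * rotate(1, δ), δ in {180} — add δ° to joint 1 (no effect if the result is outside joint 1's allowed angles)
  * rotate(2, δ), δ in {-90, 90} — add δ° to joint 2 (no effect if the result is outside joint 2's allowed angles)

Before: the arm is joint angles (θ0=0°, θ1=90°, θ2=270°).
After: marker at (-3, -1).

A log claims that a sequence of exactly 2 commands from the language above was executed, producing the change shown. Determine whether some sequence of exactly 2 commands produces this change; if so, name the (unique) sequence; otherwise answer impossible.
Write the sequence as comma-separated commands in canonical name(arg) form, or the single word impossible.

initial: joint angles (θ0=0°, θ1=90°, θ2=270°)
[1] after rotate(0, 90): joint angles (θ0=90°, θ1=90°, θ2=270°)
[2] after rotate(0, 90): joint angles (θ0=180°, θ1=90°, θ2=270°)
all 16 alternatives checked — unique.

rotate(0, 90), rotate(0, 90)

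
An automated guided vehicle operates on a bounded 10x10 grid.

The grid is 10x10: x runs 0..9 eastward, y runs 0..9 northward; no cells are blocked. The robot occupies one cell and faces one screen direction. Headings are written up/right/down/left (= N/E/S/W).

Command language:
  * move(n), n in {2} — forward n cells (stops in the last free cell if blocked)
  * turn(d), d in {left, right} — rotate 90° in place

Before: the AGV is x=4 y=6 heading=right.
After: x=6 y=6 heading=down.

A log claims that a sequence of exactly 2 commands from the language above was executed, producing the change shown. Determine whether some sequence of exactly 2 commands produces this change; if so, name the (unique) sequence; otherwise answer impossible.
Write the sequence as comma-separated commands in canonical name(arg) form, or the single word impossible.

move(2), turn(right)

key: running turn(right) before move(2) would end elsewhere — order is forced
t0: x=4 y=6 heading=right
step 1 (move(2)): x=6 y=6 heading=right
step 2 (turn(right)): x=6 y=6 heading=down
all 9 alternatives checked — unique.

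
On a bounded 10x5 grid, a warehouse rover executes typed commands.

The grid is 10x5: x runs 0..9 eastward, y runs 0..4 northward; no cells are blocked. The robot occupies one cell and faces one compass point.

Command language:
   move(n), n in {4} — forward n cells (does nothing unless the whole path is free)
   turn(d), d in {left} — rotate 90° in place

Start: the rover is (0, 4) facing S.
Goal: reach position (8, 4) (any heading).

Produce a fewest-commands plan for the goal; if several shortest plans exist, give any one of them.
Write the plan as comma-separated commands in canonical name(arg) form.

turn(left), move(4), move(4)

from: (0, 4) facing S
t=1 turn(left) ⇒ (0, 4) facing E
t=2 move(4) ⇒ (4, 4) facing E
t=3 move(4) ⇒ (8, 4) facing E
minimal: 3 command(s), checked below 3.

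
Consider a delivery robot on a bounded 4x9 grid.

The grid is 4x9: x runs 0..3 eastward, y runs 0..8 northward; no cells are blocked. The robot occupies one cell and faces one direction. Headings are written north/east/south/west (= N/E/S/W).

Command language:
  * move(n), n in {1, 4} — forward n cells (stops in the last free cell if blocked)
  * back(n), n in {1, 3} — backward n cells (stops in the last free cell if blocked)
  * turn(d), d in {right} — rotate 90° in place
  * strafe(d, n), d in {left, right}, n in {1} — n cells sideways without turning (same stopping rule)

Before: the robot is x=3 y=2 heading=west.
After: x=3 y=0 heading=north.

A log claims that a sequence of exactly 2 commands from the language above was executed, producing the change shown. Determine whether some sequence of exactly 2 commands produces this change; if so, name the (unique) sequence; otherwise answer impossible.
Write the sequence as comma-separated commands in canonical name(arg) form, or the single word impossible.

key: position moved to (3,0) AND the heading swung to N — translation plus rotation needed
begin: x=3 y=2 heading=west
[1] after turn(right): x=3 y=2 heading=north
[2] after back(3): x=3 y=0 heading=north
uniquely the one of 49 2-step routes that fits.

turn(right), back(3)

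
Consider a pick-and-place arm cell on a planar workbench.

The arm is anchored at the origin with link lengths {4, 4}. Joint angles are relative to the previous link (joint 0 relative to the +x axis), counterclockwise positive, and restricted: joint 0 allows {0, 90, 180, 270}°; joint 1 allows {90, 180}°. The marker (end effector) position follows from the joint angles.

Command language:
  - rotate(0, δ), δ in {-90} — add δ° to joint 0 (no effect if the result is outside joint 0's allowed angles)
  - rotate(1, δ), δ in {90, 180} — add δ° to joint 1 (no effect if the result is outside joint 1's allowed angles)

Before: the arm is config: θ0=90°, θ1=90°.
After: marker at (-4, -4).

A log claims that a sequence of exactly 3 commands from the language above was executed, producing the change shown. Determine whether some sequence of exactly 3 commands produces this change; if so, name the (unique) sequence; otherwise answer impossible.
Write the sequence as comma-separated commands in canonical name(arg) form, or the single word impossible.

rotate(0, -90), rotate(0, -90), rotate(0, -90)

from: config: θ0=90°, θ1=90°
step 1 (rotate(0, -90)): config: θ0=0°, θ1=90°
step 2 (rotate(0, -90)): config: θ0=270°, θ1=90°
step 3 (rotate(0, -90)): config: θ0=180°, θ1=90°
uniquely the one of 27 3-step routes that fits.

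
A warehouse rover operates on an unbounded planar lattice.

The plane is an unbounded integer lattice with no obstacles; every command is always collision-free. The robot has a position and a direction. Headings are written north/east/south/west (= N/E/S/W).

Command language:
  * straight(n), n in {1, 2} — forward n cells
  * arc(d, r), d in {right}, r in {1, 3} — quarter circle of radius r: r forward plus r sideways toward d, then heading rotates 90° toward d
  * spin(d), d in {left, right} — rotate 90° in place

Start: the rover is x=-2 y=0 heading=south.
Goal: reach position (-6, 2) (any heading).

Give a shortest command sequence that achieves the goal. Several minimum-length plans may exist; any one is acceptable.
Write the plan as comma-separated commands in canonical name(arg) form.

arc(right, 1), arc(right, 3)

start: x=-2 y=0 heading=south
1. arc(right, 1) → x=-3 y=-1 heading=west
2. arc(right, 3) → x=-6 y=2 heading=north
no 1-step plan works, so 2 is optimal.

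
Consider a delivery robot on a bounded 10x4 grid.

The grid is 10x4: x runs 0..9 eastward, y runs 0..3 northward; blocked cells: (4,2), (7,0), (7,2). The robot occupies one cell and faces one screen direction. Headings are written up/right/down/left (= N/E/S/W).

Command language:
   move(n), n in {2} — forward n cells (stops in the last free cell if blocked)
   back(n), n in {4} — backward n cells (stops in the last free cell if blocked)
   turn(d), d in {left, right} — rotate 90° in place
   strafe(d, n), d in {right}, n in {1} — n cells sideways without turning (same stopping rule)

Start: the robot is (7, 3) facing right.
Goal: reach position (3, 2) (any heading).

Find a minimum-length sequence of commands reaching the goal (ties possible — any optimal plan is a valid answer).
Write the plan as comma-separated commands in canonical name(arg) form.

back(4), strafe(right, 1)

t0: (7, 3) facing right
1. back(4) → (3, 3) facing right
2. strafe(right, 1) → (3, 2) facing right
no 1-step plan works, so 2 is optimal.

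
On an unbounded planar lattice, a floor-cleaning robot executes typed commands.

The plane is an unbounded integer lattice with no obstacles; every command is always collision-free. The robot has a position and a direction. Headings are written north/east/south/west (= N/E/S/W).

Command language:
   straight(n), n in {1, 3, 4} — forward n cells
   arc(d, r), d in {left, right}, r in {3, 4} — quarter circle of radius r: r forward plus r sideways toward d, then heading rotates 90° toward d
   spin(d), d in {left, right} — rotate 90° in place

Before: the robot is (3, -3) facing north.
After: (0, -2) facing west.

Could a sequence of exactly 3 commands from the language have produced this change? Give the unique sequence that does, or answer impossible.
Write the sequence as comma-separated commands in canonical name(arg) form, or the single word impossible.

key: running straight(3) before straight(1) would end elsewhere — order is forced
initial: (3, -3) facing north
[1] after straight(1): (3, -2) facing north
[2] after spin(left): (3, -2) facing west
[3] after straight(3): (0, -2) facing west
uniquely the one of 729 3-step routes that fits.

straight(1), spin(left), straight(3)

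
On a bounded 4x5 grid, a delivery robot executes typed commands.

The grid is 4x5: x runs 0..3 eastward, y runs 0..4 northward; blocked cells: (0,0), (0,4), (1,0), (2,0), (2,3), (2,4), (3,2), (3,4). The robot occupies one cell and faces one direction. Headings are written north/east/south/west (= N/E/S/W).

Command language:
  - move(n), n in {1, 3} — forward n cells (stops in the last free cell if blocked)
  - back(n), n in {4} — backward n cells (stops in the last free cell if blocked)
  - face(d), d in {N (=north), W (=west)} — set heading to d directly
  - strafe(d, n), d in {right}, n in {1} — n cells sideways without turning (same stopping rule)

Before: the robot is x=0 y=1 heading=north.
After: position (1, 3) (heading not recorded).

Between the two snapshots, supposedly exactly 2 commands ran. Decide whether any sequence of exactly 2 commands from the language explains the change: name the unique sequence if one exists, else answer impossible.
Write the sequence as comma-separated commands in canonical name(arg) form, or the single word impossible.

key: running strafe(right, 1) before move(3) would end elsewhere — order is forced
initial: x=0 y=1 heading=north
1. move(3) → x=0 y=3 heading=north
2. strafe(right, 1) → x=1 y=3 heading=north
no other 2-command option fits: unique.

move(3), strafe(right, 1)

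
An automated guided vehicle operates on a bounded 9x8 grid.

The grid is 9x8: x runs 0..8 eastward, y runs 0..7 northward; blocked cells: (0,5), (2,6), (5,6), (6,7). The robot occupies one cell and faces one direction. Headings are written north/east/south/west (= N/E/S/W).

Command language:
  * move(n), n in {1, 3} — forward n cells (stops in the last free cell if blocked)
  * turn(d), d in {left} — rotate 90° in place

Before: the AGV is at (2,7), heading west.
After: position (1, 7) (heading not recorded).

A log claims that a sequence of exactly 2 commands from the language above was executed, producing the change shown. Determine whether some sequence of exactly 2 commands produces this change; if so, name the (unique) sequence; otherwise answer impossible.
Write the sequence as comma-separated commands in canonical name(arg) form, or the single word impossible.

move(1), turn(left)

key: order matters: swapping move(1) and turn(left) lands elsewhere
from: at (2,7), heading west
step 1 (move(1)): at (1,7), heading west
step 2 (turn(left)): at (1,7), heading south
no other 2-command option fits: unique.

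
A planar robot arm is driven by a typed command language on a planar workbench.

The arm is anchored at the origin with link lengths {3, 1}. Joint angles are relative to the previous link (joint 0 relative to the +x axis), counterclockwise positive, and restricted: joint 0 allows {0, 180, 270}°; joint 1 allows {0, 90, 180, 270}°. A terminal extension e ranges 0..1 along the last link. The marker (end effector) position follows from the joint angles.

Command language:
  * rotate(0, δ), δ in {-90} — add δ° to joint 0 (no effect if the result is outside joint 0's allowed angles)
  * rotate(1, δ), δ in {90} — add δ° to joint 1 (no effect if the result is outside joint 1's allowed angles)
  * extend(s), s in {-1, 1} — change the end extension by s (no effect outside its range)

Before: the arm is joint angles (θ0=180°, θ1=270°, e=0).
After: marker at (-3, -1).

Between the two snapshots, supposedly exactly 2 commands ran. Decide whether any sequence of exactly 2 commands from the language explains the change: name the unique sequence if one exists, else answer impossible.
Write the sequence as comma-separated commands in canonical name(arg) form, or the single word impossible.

t0: joint angles (θ0=180°, θ1=270°, e=0)
step 1 (rotate(1, 90)): joint angles (θ0=180°, θ1=0°, e=0)
step 2 (rotate(1, 90)): joint angles (θ0=180°, θ1=90°, e=0)
no rival 2-sequence matches.

rotate(1, 90), rotate(1, 90)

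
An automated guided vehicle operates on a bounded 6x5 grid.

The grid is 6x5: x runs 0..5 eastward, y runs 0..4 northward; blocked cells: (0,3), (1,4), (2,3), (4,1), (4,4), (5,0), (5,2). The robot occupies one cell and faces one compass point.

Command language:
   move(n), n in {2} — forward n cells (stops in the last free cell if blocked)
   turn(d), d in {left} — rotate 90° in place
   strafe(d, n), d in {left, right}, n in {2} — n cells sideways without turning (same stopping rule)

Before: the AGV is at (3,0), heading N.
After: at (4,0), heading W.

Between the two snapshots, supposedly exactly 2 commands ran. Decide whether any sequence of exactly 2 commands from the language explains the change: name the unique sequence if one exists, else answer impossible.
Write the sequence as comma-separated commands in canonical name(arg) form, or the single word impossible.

strafe(right, 2), turn(left)

key: running turn(left) before strafe(right, 2) would end elsewhere — order is forced
begin: at (3,0), heading N
[1] after strafe(right, 2): at (4,0), heading N
[2] after turn(left): at (4,0), heading W
no other 2-command option fits: unique.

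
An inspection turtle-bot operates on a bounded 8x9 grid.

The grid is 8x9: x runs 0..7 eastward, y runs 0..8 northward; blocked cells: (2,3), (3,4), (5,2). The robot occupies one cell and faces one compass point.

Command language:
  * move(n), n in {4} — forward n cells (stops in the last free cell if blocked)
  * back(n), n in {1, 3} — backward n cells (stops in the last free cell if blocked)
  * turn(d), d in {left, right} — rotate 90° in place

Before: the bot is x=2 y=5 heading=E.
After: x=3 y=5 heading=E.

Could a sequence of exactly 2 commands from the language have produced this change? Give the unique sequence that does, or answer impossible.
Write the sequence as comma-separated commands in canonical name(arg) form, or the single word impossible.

move(4), back(3)

key: still facing E at the end — nothing in the sequence rotates
begin: x=2 y=5 heading=E
step 1 (move(4)): x=6 y=5 heading=E
step 2 (back(3)): x=3 y=5 heading=E
all 25 alternatives checked — unique.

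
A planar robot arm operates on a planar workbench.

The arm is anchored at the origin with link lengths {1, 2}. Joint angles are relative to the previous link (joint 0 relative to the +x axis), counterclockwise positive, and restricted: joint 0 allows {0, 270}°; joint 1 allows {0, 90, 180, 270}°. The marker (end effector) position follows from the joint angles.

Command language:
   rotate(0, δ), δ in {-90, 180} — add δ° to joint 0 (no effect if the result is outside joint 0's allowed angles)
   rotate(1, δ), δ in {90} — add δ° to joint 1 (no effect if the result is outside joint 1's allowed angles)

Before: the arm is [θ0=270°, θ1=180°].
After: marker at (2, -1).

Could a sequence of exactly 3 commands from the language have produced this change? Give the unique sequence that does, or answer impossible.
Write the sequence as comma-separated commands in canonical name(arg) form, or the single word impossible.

rotate(1, 90), rotate(1, 90), rotate(1, 90)

from: [θ0=270°, θ1=180°]
1. rotate(1, 90) → [θ0=270°, θ1=270°]
2. rotate(1, 90) → [θ0=270°, θ1=0°]
3. rotate(1, 90) → [θ0=270°, θ1=90°]
no other 3-command option fits: unique.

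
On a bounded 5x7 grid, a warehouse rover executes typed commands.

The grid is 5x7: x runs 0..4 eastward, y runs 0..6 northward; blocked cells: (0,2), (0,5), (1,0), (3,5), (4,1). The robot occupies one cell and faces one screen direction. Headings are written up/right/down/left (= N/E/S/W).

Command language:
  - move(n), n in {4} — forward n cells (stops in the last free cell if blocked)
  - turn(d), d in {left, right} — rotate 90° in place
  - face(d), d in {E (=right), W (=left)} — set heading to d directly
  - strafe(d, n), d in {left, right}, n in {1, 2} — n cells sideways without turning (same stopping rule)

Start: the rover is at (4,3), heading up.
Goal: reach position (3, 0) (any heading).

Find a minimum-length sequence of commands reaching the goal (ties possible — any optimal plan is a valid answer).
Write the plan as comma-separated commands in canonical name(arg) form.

start: at (4,3), heading up
[1] after face(E): at (4,3), heading right
[2] after turn(right): at (4,3), heading down
[3] after strafe(right, 1): at (3,3), heading down
[4] after move(4): at (3,0), heading down
no 3-step plan works, so 4 is optimal.

face(E), turn(right), strafe(right, 1), move(4)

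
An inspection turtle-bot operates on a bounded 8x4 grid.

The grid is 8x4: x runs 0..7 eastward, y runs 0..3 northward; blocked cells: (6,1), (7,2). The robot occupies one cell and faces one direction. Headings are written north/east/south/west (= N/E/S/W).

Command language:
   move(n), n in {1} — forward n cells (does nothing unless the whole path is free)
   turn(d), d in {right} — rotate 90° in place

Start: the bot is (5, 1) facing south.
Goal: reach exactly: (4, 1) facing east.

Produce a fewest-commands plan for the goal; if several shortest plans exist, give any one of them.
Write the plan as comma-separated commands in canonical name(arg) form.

from: (5, 1) facing south
[1] after turn(right): (5, 1) facing west
[2] after move(1): (4, 1) facing west
[3] after turn(right): (4, 1) facing north
[4] after turn(right): (4, 1) facing east
nothing shorter than 4 reaches the goal.

turn(right), move(1), turn(right), turn(right)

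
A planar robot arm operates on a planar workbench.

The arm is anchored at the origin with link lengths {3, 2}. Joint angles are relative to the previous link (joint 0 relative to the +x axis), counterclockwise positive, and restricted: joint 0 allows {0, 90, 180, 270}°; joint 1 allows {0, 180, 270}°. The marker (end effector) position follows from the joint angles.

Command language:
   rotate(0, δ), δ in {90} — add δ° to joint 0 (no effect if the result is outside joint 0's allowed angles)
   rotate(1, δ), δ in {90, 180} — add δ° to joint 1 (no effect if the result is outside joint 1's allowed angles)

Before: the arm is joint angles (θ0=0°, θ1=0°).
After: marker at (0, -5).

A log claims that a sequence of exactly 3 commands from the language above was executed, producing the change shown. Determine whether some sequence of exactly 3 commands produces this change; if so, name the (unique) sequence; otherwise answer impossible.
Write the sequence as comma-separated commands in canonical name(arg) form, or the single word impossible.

start: joint angles (θ0=0°, θ1=0°)
step 1 (rotate(0, 90)): joint angles (θ0=90°, θ1=0°)
step 2 (rotate(0, 90)): joint angles (θ0=180°, θ1=0°)
step 3 (rotate(0, 90)): joint angles (θ0=270°, θ1=0°)
no rival 3-sequence matches.

rotate(0, 90), rotate(0, 90), rotate(0, 90)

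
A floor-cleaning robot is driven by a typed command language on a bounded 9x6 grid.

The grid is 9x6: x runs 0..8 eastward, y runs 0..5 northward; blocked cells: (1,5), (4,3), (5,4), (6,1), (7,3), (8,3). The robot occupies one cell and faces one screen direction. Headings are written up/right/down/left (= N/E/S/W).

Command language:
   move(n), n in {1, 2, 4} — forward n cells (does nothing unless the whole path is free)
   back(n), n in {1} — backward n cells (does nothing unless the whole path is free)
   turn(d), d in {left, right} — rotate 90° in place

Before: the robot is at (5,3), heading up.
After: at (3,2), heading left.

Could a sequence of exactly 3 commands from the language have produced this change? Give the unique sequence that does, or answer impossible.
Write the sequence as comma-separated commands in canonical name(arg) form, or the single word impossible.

back(1), turn(left), move(2)

key: cell and facing (now W) both changed — the 3 commands mix motion and turning
from: at (5,3), heading up
t=1 back(1) ⇒ at (5,2), heading up
t=2 turn(left) ⇒ at (5,2), heading left
t=3 move(2) ⇒ at (3,2), heading left
no other 3-command option fits: unique.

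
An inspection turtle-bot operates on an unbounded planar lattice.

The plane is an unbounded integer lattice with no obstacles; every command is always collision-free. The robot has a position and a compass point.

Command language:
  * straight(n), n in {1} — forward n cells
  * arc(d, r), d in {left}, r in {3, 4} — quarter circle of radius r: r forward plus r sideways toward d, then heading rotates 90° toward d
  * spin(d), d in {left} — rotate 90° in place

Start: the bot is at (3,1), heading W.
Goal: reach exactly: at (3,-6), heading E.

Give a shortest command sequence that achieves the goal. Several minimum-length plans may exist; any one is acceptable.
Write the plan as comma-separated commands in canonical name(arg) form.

arc(left, 4), arc(left, 3), straight(1)

t0: at (3,1), heading W
t=1 arc(left, 4) ⇒ at (-1,-3), heading S
t=2 arc(left, 3) ⇒ at (2,-6), heading E
t=3 straight(1) ⇒ at (3,-6), heading E
shorter routes all fall short; 3 is best.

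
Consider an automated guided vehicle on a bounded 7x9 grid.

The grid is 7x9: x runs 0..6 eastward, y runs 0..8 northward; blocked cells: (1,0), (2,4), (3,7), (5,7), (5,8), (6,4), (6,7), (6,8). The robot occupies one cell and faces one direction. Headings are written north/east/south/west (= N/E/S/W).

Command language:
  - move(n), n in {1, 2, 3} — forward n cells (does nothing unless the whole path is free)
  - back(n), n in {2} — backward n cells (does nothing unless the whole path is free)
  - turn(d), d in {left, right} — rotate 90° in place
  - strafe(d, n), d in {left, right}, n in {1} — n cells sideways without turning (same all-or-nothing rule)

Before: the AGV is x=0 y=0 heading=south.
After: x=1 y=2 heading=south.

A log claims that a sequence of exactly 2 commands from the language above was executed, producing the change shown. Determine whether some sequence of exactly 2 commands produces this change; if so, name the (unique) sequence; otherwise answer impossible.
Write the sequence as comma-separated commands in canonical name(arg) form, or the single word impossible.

back(2), strafe(left, 1)

key: order matters: swapping back(2) and strafe(left, 1) lands elsewhere
from: x=0 y=0 heading=south
[1] after back(2): x=0 y=2 heading=south
[2] after strafe(left, 1): x=1 y=2 heading=south
all 64 alternatives checked — unique.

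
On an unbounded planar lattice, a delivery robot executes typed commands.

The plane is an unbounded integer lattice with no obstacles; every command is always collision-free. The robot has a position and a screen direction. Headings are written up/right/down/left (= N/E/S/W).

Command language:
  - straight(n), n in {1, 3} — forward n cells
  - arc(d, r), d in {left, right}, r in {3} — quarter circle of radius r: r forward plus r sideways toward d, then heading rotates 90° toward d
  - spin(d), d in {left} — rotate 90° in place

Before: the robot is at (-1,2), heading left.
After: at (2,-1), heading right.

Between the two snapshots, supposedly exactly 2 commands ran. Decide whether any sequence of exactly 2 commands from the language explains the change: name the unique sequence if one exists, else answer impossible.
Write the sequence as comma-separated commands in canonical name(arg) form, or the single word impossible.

spin(left), arc(left, 3)

key: position moved to (2,-1) AND the heading swung to E — translation plus rotation needed
begin: at (-1,2), heading left
[1] after spin(left): at (-1,2), heading down
[2] after arc(left, 3): at (2,-1), heading right
uniquely the one of 25 2-step routes that fits.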